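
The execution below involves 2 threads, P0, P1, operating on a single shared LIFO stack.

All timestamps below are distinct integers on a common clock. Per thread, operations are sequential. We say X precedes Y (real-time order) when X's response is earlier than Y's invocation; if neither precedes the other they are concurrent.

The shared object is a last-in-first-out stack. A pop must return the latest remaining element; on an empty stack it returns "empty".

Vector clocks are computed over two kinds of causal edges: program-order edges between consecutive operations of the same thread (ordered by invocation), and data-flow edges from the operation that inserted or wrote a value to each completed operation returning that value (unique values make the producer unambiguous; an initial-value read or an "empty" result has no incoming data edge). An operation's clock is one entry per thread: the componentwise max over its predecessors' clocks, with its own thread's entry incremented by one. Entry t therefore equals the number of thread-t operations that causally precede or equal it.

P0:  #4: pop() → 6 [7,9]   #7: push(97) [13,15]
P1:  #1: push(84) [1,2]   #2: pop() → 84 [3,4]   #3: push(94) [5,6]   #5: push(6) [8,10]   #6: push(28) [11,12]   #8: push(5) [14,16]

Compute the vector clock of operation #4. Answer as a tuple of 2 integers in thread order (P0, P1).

(1, 4)

invoked at 1, #1 has no predecessors; its own P1 bump gives (0, 1)
merge at #2 (invoked 3): VC(#1)=(0, 1), own-thread bump on P1 → (0, 2)
merge at #3 (invoked 5): VC(#2)=(0, 2), own-thread bump on P1 → (0, 3)
merge at #5 (invoked 8): VC(#3)=(0, 3), own-thread bump on P1 → (0, 4)
merge at #6 (invoked 11): VC(#5)=(0, 4), own-thread bump on P1 → (0, 5)
merge at #4 (invoked 7): VC(#5)=(0, 4), own-thread bump on P0 → (1, 4)
merge at #8 (invoked 14): VC(#6)=(0, 5), own-thread bump on P1 → (0, 6)
merge at #7 (invoked 13): VC(#4)=(1, 4), own-thread bump on P0 → (2, 4)
target: VC(#4) = (1, 4)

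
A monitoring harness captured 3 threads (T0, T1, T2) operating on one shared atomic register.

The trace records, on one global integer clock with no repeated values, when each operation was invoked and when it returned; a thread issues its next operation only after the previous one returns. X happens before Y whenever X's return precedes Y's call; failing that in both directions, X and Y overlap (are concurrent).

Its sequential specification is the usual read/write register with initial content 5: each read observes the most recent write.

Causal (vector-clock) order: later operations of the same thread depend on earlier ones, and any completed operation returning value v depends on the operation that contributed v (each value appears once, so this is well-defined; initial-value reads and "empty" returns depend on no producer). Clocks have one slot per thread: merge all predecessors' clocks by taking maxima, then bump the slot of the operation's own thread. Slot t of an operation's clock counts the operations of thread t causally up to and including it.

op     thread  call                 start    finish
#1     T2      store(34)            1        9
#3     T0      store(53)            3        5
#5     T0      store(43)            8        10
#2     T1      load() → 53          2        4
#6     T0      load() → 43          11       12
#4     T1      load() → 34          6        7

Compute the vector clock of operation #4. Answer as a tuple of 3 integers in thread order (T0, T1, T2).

(1, 2, 1)

#1 (invocation 1): nothing precedes it; T2's component alone gives (0, 0, 1)
#3 (invocation 3): nothing precedes it; T0's component alone gives (1, 0, 0)
from VC(#3)=(1, 0, 0), #2 (invoked 2) maxes components and bumps T1 → (1, 1, 0)
from VC(#3)=(1, 0, 0), #5 (invoked 8) maxes components and bumps T0 → (2, 0, 0)
from VC(#5)=(2, 0, 0), #6 (invoked 11) maxes components and bumps T0 → (3, 0, 0)
from VC(#1)=(0, 0, 1), VC(#2)=(1, 1, 0), #4 (invoked 6) maxes components and bumps T1 → (1, 2, 1)
target: VC(#4) = (1, 2, 1)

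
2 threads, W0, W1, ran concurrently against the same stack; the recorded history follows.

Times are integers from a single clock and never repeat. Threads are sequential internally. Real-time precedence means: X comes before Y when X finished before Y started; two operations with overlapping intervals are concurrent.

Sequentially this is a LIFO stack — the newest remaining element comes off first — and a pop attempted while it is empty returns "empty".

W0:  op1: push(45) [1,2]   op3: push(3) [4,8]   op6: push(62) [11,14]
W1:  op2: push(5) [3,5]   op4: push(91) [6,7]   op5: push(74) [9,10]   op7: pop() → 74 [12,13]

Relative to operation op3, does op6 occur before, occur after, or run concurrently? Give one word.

op6 spans [11,14], op3 spans [4,8]
resp(op3)=8 < inv(op6)=11

after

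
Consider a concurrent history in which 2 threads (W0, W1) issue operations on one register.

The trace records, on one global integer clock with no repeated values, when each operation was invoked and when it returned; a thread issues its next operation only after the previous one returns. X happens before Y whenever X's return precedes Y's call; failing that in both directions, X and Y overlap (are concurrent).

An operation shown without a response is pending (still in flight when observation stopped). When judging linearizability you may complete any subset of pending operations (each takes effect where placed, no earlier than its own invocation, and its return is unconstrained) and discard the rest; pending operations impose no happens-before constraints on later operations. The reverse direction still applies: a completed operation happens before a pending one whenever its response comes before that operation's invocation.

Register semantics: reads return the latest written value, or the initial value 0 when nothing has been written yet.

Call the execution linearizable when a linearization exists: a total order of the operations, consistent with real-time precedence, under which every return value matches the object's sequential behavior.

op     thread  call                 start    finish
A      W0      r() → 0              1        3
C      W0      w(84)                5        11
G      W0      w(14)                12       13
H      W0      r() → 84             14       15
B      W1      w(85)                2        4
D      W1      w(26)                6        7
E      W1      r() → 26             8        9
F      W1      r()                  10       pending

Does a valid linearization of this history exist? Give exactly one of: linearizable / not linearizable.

cut after 14 events: linearizable; cut after 15 events (H responds, time 15): not linearizable
checked exhaustively: 6 real-time-consistent orders of 7 completed operations, zero legal register replays
completion choices over the 1 pending operation (F) were checked; none helps
one such order, A, B, C, D, E, G, H (pending dropped), breaks at step 7 where H r() → 84 is illegal
one such order, A, B, D, C, E, G, H (pending dropped), breaks at step 5 where E r() → 26 is illegal

not linearizable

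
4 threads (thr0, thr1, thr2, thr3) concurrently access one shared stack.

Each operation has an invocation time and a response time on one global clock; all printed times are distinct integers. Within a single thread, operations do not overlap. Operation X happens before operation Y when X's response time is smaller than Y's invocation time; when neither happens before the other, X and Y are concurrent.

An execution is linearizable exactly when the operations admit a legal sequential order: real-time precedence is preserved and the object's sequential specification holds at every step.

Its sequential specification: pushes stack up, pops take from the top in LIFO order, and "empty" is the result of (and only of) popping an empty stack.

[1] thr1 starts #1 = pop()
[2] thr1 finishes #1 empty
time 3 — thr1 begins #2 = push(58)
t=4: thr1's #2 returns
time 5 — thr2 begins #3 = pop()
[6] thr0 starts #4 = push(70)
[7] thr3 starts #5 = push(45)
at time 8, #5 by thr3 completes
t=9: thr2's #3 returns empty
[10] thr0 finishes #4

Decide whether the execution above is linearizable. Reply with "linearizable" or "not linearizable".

through event 8 a valid linearization exists; event 9 (#3 responding at time 9) ends that
2 orders of the 4 completed stack ops respect real time; none is legal
including or dropping the 1 pending operation (#4) in any combination fails
for example #1, #2, #3, #5 (pending dropped) fails at step 3: #3 pop() → empty is not legal there
for example #1, #2, #5, #3 (pending dropped) fails at step 4: #3 pop() → empty is not legal there

not linearizable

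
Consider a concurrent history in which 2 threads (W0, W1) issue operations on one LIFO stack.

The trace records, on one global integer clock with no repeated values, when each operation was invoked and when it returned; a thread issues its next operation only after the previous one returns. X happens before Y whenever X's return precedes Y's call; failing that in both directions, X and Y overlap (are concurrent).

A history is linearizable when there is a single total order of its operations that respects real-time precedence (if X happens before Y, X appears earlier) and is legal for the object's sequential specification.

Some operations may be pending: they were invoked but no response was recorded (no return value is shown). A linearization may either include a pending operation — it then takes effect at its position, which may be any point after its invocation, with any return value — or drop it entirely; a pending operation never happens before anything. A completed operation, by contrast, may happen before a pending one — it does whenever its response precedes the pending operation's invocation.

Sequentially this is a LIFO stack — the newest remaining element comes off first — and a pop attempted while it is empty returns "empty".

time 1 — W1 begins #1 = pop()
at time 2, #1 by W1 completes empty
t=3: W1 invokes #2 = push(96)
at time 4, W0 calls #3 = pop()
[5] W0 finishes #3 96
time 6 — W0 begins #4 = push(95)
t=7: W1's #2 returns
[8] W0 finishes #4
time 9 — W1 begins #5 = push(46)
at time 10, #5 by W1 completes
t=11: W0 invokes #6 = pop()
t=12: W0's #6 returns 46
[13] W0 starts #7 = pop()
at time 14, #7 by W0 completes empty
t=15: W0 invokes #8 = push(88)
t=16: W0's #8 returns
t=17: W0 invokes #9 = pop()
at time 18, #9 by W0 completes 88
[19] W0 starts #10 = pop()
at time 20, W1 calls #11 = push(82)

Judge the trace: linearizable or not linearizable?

already the first 14 events (up to #7's response at time 14) admit no linearization; the first 13 still do
3 orders of the 7 completed LIFO stack ops respect real time; none is legal
one such order, #1, #2, #3, #4, #5, #6, #7, breaks at step 7 where #7 pop() → empty is illegal
one such order, #1, #3, #2, #4, #5, #6, #7, breaks at step 2 where #3 pop() → 96 is illegal

not linearizable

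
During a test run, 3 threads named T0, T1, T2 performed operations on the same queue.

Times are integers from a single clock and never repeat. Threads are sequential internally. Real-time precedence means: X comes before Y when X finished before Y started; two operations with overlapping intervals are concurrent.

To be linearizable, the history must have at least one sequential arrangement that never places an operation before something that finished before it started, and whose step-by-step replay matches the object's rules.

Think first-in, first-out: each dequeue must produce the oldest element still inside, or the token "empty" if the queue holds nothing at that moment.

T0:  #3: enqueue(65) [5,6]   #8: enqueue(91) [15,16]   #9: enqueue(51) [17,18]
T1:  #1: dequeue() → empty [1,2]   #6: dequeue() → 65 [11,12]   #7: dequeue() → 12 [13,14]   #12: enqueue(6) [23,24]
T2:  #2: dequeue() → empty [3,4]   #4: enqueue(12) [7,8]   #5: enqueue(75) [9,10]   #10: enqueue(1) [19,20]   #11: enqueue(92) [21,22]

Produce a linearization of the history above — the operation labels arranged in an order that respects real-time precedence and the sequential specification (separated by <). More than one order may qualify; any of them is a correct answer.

1. #1 dequeue() → empty, leaving queue <>
2. #2 dequeue() → empty, leaving queue <>
3. #3 enqueue(65), leaving queue <65>
4. #4 enqueue(12), leaving queue <65,12>
5. #5 enqueue(75), leaving queue <65,12,75>
6. #6 dequeue() → 65, leaving queue <12,75>
7. #7 dequeue() → 12, leaving queue <75>
8. #8 enqueue(91), leaving queue <75,91>
9. #9 enqueue(51), leaving queue <75,91,51>
10. #10 enqueue(1), leaving queue <75,91,51,1>
11. #11 enqueue(92), leaving queue <75,91,51,1,92>
12. #12 enqueue(6), leaving queue <75,91,51,1,92,6>

#1 < #2 < #3 < #4 < #5 < #6 < #7 < #8 < #9 < #10 < #11 < #12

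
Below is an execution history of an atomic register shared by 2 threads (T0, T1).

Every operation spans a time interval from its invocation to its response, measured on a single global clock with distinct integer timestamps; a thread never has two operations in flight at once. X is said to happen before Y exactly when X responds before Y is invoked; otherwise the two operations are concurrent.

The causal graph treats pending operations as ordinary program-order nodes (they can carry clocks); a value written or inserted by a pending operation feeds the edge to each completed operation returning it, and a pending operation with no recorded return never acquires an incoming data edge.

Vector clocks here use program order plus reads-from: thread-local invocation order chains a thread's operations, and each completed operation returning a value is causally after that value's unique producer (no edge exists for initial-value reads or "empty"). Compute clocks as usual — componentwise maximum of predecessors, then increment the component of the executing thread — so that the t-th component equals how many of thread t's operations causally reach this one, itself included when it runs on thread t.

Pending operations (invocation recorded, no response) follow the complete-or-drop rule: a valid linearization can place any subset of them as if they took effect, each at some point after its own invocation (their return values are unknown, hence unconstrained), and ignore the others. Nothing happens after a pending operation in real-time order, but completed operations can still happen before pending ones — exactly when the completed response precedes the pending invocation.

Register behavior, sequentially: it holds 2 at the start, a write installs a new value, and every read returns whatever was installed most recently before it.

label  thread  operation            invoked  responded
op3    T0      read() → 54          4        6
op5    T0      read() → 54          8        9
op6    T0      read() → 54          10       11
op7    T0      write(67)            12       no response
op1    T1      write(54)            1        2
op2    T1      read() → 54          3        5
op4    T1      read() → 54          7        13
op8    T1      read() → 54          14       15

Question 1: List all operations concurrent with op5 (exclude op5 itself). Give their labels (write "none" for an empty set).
Answer: op4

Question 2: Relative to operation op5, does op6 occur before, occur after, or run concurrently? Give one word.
Answer: after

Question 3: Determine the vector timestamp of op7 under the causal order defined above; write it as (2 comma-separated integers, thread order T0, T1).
Answer: (4, 1)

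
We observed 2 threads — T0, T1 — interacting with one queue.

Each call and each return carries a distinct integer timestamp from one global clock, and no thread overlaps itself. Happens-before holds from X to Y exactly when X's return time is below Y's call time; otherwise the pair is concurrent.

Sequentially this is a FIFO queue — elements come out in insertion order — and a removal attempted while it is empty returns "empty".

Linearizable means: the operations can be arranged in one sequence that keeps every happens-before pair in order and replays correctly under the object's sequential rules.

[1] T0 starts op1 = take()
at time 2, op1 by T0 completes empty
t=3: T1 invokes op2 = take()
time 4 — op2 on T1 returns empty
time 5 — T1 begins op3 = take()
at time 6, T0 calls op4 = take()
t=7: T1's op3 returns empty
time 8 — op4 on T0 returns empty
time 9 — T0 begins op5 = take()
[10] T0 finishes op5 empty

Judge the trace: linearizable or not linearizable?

one valid linearization: op1, op2, op3, op4, op5
step 1: op1 take() → empty — queue <>
step 2: op2 take() → empty — queue <>
step 3: op3 take() → empty — queue <>
step 4: op4 take() → empty — queue <>
step 5: op5 take() → empty — queue <>

linearizable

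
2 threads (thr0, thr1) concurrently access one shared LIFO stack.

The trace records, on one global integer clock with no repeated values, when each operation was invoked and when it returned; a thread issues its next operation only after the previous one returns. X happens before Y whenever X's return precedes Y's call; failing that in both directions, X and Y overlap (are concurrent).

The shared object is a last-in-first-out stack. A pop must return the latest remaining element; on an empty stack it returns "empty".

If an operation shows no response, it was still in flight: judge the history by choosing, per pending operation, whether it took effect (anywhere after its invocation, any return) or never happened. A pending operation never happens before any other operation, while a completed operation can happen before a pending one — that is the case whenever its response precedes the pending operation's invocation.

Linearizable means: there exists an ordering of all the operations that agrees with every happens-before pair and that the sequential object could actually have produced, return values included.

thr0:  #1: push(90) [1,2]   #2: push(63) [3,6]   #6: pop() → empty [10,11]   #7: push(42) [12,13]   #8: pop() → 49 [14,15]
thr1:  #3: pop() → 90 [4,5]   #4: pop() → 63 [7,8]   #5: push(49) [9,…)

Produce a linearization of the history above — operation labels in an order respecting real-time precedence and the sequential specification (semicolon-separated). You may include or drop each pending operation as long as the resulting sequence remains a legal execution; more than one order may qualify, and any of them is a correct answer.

#1; #3; #2; #4; #6; #7; #5; #8

1. #1 push(90), leaving stack <90>
2. #3 pop() → 90, leaving stack <>
3. #2 push(63), leaving stack <63>
4. #4 pop() → 63, leaving stack <>
5. #6 pop() → empty, leaving stack <>
6. #7 push(42), leaving stack <42>
7. #5 push(49) (pending, included), leaving stack <42,49>
8. #8 pop() → 49, leaving stack <42>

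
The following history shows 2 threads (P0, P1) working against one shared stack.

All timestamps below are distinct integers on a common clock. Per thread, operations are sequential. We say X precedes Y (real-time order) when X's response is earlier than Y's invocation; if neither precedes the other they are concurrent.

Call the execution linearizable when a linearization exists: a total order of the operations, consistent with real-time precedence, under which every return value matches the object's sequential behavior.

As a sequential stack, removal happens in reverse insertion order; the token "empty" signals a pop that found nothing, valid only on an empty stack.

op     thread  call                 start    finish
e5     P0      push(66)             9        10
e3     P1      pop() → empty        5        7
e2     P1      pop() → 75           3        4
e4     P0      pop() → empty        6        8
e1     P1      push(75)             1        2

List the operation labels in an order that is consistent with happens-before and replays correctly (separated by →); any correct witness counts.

1. e1 push(75), leaving stack <75>
2. e2 pop() → 75, leaving stack <>
3. e3 pop() → empty, leaving stack <>
4. e4 pop() → empty, leaving stack <>
5. e5 push(66), leaving stack <66>

e1 → e2 → e3 → e4 → e5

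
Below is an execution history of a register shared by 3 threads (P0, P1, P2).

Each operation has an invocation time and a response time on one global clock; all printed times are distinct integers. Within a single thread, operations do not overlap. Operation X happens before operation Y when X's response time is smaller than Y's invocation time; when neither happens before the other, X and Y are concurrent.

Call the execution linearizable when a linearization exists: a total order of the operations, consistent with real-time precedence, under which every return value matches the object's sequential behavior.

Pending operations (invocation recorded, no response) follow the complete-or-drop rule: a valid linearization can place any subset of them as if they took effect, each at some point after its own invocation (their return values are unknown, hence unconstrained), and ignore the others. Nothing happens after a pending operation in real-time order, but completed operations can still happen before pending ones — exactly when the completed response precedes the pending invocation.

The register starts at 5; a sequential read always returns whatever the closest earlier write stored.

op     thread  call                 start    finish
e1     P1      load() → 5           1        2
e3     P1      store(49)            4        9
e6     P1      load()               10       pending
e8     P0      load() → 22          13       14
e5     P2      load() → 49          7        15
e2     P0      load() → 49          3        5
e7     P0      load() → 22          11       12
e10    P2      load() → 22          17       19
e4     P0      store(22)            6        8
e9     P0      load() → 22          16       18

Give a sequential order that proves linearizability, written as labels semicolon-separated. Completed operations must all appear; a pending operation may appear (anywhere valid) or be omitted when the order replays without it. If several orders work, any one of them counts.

1. e1 load() → 5, leaving value 5
2. e3 store(49), leaving value 49
3. e2 load() → 49, leaving value 49
4. e5 load() → 49, leaving value 49
5. e4 store(22), leaving value 22
6. e6 load() (pending, included), leaving value 22
7. e7 load() → 22, leaving value 22
8. e8 load() → 22, leaving value 22
9. e9 load() → 22, leaving value 22
10. e10 load() → 22, leaving value 22

e1; e3; e2; e5; e4; e6; e7; e8; e9; e10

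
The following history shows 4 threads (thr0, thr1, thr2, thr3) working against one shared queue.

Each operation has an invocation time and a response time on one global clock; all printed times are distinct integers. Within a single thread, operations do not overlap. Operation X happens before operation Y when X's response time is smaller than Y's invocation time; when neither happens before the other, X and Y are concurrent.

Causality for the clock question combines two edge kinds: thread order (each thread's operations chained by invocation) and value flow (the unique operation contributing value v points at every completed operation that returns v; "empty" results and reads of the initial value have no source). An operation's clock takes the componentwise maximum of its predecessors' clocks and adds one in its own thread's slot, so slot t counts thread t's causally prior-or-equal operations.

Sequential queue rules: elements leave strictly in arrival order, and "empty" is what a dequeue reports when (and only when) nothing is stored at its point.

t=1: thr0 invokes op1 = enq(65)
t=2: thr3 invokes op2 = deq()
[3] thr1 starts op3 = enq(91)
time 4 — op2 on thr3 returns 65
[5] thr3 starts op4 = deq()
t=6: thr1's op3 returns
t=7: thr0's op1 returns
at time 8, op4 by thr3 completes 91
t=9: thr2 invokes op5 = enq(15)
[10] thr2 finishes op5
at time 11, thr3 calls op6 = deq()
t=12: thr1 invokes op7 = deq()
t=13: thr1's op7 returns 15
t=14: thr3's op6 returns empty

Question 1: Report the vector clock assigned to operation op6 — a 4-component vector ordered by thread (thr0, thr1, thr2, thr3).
root op op5, invoked 9: fresh clock plus thr2's own tick → (0, 0, 1, 0)
root op op3, invoked 3: fresh clock plus thr1's own tick → (0, 1, 0, 0)
root op op1, invoked 1: fresh clock plus thr0's own tick → (1, 0, 0, 0)
VC(op2, invoked at 2): max of VC(op1)=(1, 0, 0, 0), then +1 on thread thr3 → (1, 0, 0, 1)
VC(op7, invoked at 12): max of VC(op3)=(0, 1, 0, 0), VC(op5)=(0, 0, 1, 0), then +1 on thread thr1 → (0, 2, 1, 0)
VC(op4, invoked at 5): max of VC(op2)=(1, 0, 0, 1), VC(op3)=(0, 1, 0, 0), then +1 on thread thr3 → (1, 1, 0, 2)
VC(op6, invoked at 11): max of VC(op4)=(1, 1, 0, 2), then +1 on thread thr3 → (1, 1, 0, 3)
target: VC(op6) = (1, 1, 0, 3)

(1, 1, 0, 3)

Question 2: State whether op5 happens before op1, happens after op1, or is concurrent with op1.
op5 spans [9,10], op1 spans [1,7]
resp(op1)=7 < inv(op5)=9

after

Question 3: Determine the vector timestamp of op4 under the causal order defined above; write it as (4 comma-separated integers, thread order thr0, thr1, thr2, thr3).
op5 (invocation 9): nothing precedes it; thr2's component alone gives (0, 0, 1, 0)
op3 (invocation 3): nothing precedes it; thr1's component alone gives (0, 1, 0, 0)
op1 (invocation 1): nothing precedes it; thr0's component alone gives (1, 0, 0, 0)
merge at op2 (invoked 2): VC(op1)=(1, 0, 0, 0), own-thread bump on thr3 → (1, 0, 0, 1)
merge at op7 (invoked 12): VC(op3)=(0, 1, 0, 0), VC(op5)=(0, 0, 1, 0), own-thread bump on thr1 → (0, 2, 1, 0)
merge at op4 (invoked 5): VC(op2)=(1, 0, 0, 1), VC(op3)=(0, 1, 0, 0), own-thread bump on thr3 → (1, 1, 0, 2)
merge at op6 (invoked 11): VC(op4)=(1, 1, 0, 2), own-thread bump on thr3 → (1, 1, 0, 3)
target: VC(op4) = (1, 1, 0, 2)

(1, 1, 0, 2)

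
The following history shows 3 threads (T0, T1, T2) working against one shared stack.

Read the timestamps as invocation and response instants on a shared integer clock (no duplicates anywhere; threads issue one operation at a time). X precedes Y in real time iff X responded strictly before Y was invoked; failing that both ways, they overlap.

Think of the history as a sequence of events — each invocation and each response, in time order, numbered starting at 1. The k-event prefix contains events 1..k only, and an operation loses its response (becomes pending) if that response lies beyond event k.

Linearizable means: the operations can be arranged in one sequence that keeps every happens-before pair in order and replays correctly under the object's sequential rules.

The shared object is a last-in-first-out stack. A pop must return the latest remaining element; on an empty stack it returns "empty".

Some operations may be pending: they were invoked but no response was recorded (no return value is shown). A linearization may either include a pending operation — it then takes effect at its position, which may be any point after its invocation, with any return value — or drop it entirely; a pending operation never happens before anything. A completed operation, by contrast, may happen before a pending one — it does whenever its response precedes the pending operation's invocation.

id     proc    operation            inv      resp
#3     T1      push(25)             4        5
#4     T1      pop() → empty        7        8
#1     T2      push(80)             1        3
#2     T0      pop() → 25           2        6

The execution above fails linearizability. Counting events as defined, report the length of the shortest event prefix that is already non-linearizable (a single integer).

8

events 1..7 are still linearizable — one witness is #1, #3, #2:
1. #1 push(80), leaving stack <80>
2. #3 push(25), leaving stack <80,25>
3. #2 pop() → 25, leaving stack <80>
at event 8 (#4's time-8 response) nothing linearizes any more
take #1, #2, #3, #4: step 2 already fails, because #2 pop() → 25 cannot occur there
take #1, #3, #2, #4: step 4 already fails, because #4 pop() → empty cannot occur there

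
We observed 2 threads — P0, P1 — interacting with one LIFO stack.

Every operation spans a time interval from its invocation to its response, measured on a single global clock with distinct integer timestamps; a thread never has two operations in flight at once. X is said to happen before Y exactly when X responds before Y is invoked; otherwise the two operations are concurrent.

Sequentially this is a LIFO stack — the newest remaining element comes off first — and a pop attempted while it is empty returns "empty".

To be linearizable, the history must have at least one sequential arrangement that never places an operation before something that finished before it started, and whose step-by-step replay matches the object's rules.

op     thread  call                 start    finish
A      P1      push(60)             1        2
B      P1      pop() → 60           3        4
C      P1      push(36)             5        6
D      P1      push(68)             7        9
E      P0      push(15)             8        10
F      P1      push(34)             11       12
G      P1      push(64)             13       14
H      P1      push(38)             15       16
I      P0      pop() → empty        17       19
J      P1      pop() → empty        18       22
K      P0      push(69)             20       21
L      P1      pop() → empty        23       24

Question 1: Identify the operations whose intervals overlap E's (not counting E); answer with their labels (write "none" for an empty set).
E spans [8,10]: anything still running between times 8 and 10 counts as concurrent
A [1,2]: before
B [3,4]: before
C [5,6]: before
D [7,9]: concurrent
F [11,12]: after
G [13,14]: after
H [15,16]: after
I [17,19]: after
J [18,22]: after
K [20,21]: after
L [23,24]: after

D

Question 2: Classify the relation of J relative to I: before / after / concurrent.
J spans [18,22], I spans [17,19]
the intervals overlap in both directions

concurrent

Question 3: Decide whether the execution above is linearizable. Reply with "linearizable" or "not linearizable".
through event 18 a valid linearization exists; event 19 (I responding at time 19) ends that
no legal order exists: 2 real-time-consistent candidates over 9 completed LIFO stack operations, all rejected
completion choices over the 1 pending operation (J) were checked; none helps
one such order, A, B, C, D, E, F, G, H, I (pending dropped), breaks at step 9 where I pop() → empty is illegal
one such order, A, B, C, E, D, F, G, H, I (pending dropped), breaks at step 9 where I pop() → empty is illegal

not linearizable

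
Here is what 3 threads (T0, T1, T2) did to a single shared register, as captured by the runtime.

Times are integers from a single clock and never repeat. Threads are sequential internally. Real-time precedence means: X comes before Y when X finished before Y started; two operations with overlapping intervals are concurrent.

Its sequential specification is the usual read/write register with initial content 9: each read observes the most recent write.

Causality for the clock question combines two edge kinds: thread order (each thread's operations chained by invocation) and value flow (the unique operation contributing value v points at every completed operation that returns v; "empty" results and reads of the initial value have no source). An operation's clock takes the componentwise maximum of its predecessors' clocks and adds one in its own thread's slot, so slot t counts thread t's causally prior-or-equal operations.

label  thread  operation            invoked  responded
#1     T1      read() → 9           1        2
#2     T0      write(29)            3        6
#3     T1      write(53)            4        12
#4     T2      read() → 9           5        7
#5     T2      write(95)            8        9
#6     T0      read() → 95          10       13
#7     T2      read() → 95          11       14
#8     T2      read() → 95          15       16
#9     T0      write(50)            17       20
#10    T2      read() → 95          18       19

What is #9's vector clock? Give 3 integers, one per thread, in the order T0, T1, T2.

invoked at 5, #4 has no predecessors; its own T2 bump gives (0, 0, 1)
invoked at 1, #1 has no predecessors; its own T1 bump gives (0, 1, 0)
invoked at 3, #2 has no predecessors; its own T0 bump gives (1, 0, 0)
VC(#5, invoked at 8): max of VC(#4)=(0, 0, 1), then +1 on thread T2 → (0, 0, 2)
VC(#3, invoked at 4): max of VC(#1)=(0, 1, 0), then +1 on thread T1 → (0, 2, 0)
VC(#7, invoked at 11): max of VC(#5)=(0, 0, 2), then +1 on thread T2 → (0, 0, 3)
VC(#8, invoked at 15): max of VC(#5)=(0, 0, 2), VC(#7)=(0, 0, 3), then +1 on thread T2 → (0, 0, 4)
VC(#6, invoked at 10): max of VC(#2)=(1, 0, 0), VC(#5)=(0, 0, 2), then +1 on thread T0 → (2, 0, 2)
VC(#10, invoked at 18): max of VC(#5)=(0, 0, 2), VC(#8)=(0, 0, 4), then +1 on thread T2 → (0, 0, 5)
VC(#9, invoked at 17): max of VC(#6)=(2, 0, 2), then +1 on thread T0 → (3, 0, 2)
target: VC(#9) = (3, 0, 2)

(3, 0, 2)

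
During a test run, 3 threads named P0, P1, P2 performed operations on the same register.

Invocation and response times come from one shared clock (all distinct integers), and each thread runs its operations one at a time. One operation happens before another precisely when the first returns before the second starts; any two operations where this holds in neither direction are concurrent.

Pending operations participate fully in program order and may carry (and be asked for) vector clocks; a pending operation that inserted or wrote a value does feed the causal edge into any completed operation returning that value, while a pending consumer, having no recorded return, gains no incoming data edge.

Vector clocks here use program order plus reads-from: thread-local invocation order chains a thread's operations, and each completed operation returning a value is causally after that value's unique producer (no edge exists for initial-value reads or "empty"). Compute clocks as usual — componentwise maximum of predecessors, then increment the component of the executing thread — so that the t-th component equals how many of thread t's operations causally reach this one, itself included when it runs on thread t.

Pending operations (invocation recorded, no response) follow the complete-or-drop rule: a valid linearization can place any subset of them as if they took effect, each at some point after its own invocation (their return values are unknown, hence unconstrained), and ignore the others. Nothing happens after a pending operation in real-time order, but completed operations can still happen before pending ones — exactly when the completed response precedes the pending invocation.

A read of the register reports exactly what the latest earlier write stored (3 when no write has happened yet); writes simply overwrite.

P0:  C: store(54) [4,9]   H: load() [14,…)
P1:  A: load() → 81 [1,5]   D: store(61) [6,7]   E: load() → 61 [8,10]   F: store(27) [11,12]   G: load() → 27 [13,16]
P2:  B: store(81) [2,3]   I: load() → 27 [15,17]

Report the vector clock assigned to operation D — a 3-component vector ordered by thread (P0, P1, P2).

B, invoked 2, has no incoming edges; only P2's bump applies → (0, 0, 1)
C, invoked 4, has no incoming edges; only P0's bump applies → (1, 0, 0)
merge at A (invoked 1): VC(B)=(0, 0, 1), own-thread bump on P1 → (0, 1, 1)
merge at H (invoked 14): VC(C)=(1, 0, 0), own-thread bump on P0 → (2, 0, 0)
merge at D (invoked 6): VC(A)=(0, 1, 1), own-thread bump on P1 → (0, 2, 1)
merge at E (invoked 8): VC(D)=(0, 2, 1), own-thread bump on P1 → (0, 3, 1)
merge at F (invoked 11): VC(E)=(0, 3, 1), own-thread bump on P1 → (0, 4, 1)
merge at I (invoked 15): VC(B)=(0, 0, 1), VC(F)=(0, 4, 1), own-thread bump on P2 → (0, 4, 2)
merge at G (invoked 13): VC(F)=(0, 4, 1), own-thread bump on P1 → (0, 5, 1)
target: VC(D) = (0, 2, 1)

(0, 2, 1)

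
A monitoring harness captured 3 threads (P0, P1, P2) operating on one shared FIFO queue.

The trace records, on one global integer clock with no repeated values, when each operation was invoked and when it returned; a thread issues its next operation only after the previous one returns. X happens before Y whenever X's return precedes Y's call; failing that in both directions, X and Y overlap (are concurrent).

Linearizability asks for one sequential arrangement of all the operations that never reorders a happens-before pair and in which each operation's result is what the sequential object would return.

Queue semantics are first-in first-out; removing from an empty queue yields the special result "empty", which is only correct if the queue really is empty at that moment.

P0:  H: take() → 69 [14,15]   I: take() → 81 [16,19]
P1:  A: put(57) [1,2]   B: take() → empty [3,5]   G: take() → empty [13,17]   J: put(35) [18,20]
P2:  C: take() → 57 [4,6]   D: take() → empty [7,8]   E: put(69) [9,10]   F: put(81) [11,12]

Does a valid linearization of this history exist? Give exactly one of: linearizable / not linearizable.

linearizable

a witness: A, C, B, D, E, F, H, I, G, J
1. A put(57), leaving queue <57>
2. C take() → 57, leaving queue <>
3. B take() → empty, leaving queue <>
4. D take() → empty, leaving queue <>
5. E put(69), leaving queue <69>
6. F put(81), leaving queue <69,81>
7. H take() → 69, leaving queue <81>
8. I take() → 81, leaving queue <>
9. G take() → empty, leaving queue <>
10. J put(35), leaving queue <35>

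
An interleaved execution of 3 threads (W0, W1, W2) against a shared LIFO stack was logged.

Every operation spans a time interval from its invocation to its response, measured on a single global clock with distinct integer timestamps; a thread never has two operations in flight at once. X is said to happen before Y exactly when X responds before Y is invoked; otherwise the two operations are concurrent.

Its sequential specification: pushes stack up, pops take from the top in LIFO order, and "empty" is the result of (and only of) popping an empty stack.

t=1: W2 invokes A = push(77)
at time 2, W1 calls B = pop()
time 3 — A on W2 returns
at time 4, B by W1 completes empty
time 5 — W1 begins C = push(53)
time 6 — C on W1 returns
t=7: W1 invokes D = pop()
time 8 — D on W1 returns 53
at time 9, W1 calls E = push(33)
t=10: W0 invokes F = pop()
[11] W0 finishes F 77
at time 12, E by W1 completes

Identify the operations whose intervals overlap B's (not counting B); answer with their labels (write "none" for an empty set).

A

overlap test against B [2,4]: concurrent iff the interval meets 2..4
A [1,3]: concurrent
C [5,6]: after
D [7,8]: after
E [9,12]: after
F [10,11]: after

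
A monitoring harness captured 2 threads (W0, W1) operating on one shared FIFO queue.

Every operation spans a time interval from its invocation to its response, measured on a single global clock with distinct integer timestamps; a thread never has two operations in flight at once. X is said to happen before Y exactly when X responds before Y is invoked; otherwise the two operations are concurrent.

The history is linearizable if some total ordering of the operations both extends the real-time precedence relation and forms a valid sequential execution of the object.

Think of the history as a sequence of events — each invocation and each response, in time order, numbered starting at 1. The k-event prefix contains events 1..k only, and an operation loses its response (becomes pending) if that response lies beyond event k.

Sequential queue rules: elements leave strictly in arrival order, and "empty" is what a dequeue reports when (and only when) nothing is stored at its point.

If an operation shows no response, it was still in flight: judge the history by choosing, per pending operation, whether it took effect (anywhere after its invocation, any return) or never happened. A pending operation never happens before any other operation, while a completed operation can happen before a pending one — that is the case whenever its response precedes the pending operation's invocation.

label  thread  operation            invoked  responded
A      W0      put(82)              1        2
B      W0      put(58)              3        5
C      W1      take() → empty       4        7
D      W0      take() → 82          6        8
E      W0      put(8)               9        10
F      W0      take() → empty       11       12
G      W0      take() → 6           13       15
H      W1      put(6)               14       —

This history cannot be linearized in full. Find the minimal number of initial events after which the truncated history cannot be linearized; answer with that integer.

events 1..6 are linearizable; a witness order is A, B:
1. A put(82), leaving queue <82>
2. B put(58), leaving queue <82,58>
with event 7 included (C responding at time 7), all real-time-consistent orders fail
including or dropping the 1 pending operation (D) in any combination fails
sample order A, B, C (pending dropped) stalls at step 3 — C take() → empty has no legal effect
sample order A, C, B (pending dropped) stalls at step 2 — C take() → empty has no legal effect

7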